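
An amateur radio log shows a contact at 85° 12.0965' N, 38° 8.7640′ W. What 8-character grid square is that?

HR05we28

Add 180° to longitude and 90° to latitude: 141.85393, 175.20161.
Field: lon ⌊141.85393/20⌋ = 7 → H; lat ⌊175.20161/10⌋ = 17 → R.
Square: lon ⌊1.85393/2⌋ = 0; lat ⌊5.20161/1⌋ = 5.
Subsquare: lon ⌊1.85393/0.0833333⌋ = 22 → w; lat ⌊0.20161/0.0416667⌋ = 4 → e.
Extended square: lon ⌊0.02060/0.00833333⌋ = 2; lat ⌊0.03494/0.00416667⌋ = 8.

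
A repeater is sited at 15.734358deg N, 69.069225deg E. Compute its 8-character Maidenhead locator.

Add 180° to longitude and 90° to latitude: 249.06923, 105.73436.
Field (20°×10°, letters A–R): lon ⌊249.06923/20⌋ = 12 → M; lat ⌊105.73436/10⌋ = 10 → K.
Square (2°×1°, digits 0–9): lon ⌊9.06923/2⌋ = 4; lat ⌊5.73436/1⌋ = 5.
Subsquare (5′×2.5′, letters a–x): lon ⌊1.06923/0.0833333⌋ = 12 → m; lat ⌊0.73436/0.0416667⌋ = 17 → r.
Extended square (30″×15″, digits 0–9): lon ⌊0.06923/0.00833333⌋ = 8; lat ⌊0.02602/0.00416667⌋ = 6.

MK45mr86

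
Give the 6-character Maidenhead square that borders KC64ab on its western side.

Longitude subsquare a = 0; −1 → -1, wraps to 23 = x, carry into square.
Longitude square 6; −1 → 5.
The latitude characters are unchanged.

KC54xb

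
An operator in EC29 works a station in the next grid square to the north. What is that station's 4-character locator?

ED20

Latitude square 9; +1 → 10, wraps to 0, carry into field.
Latitude field C = 2; +1 → 3 = D.
The longitude characters are unchanged.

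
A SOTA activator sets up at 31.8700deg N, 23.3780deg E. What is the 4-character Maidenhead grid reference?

Shift to the Maidenhead origin (180°W, 90°S): lon 203.38, lat 121.87.
Field: lon ⌊203.38/20⌋ = 10 → K; lat ⌊121.87/10⌋ = 12 → M.
Square: lon ⌊3.38/2⌋ = 1; lat ⌊1.87/1⌋ = 1.

KM11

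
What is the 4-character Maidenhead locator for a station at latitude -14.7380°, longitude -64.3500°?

Offset from 180°W / 90°S: lon 115.65°, lat 75.26°.
Field: lon ⌊115.65/20⌋ = 5 → F; lat ⌊75.26/10⌋ = 7 → H.
Square: lon ⌊15.65/2⌋ = 7; lat ⌊5.26/1⌋ = 5.

FH75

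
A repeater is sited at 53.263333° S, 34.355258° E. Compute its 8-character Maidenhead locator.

KD76er26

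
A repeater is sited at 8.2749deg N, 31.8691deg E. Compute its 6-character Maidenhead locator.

KJ58wg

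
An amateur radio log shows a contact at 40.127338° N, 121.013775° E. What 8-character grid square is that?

Shift to the Maidenhead origin (180°W, 90°S): lon 301.01378, lat 130.12734.
Field: 301.01378/20 → 15 → P, 130.12734/10 → 13 → N; chars PN.
Square: 1.01378/2 → 0, 0.12734/1 → 0; chars 00.
Subsquare: 1.01378/0.0833333 → 12 → m, 0.12734/0.0416667 → 3 → d; chars md.
Extended square: 0.01378/0.00833333 → 1, 0.00234/0.00416667 → 0; chars 10.

PN00md10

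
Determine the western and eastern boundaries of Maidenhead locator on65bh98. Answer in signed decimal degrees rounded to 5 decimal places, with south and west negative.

112.15833, 112.16667

Field O=14, N=13: +14·20° lon, +13·10° lat → SW at lon 100°, lat 40°.
Square 6, 5: +6·2° lon, +5·1° lat → SW at lon 112°, lat 45°.
Subsquare b=1, h=7: +1·0.0833333° lon, +7·0.0416667° lat → SW at lon 112.083°, lat 45.2917°.
Extended square 9, 8: +9·0.00833333° lon, +8·0.00416667° lat → SW at lon 112.158°, lat 45.325°.
Cell spans 0.00833333° lon × 0.00416667° lat.
west 112.15833, east 112.16667.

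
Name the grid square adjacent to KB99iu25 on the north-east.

Longitude extended square 2; +1 → 3.
Latitude extended square 5; +1 → 6.

KB99iu36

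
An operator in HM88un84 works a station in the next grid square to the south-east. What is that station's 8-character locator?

HM88un93

Longitude extended square 8; +1 → 9.
Latitude extended square 4; −1 → 3.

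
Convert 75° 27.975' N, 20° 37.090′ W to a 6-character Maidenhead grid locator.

HQ95ql

Offset from 180°W / 90°S: lon 159.3818°, lat 165.4663°.
Field: 159.3818/20 → 7 → H, 165.4663/10 → 16 → Q; chars HQ.
Square: 19.3818/2 → 9, 5.4663/1 → 5; chars 95.
Subsquare: 1.3818/0.0833333 → 16 → q, 0.4663/0.0416667 → 11 → l; chars ql.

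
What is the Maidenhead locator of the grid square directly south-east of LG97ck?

Longitude subsquare c = 2; +1 → 3 = d.
Latitude subsquare k = 10; −1 → 9 = j.

LG97dj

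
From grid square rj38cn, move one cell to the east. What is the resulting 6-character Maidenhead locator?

RJ38dn

Longitude subsquare c = 2; +1 → 3 = d.
The latitude characters are unchanged.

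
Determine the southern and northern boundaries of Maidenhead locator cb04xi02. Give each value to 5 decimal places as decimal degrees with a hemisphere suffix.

Field C=2, B=1: +2·20° lon, +1·10° lat → SW at lon -140°, lat -80°.
Square 0, 4: +0·2° lon, +4·1° lat → SW at lon -140°, lat -76°.
Subsquare x=23, i=8: +23·0.0833333° lon, +8·0.0416667° lat → SW at lon -138.083°, lat -75.6667°.
Extended square 0, 2: +0·0.00833333° lon, +2·0.00416667° lat → SW at lon -138.083°, lat -75.6583°.
Cell spans 0.00833333° lon × 0.00416667° lat.
south 75.65833° S, north 75.65417° S.

75.65833° S, 75.65417° S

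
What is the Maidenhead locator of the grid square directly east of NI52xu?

Longitude subsquare x = 23; +1 → 24, wraps to 0 = a, carry into square.
Longitude square 5; +1 → 6.
The latitude characters are unchanged.

NI62au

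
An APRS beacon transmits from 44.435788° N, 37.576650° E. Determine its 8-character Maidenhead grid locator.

Add 180° to longitude and 90° to latitude: 217.57665, 134.43579.
Field: lon ⌊217.57665/20⌋ = 10 → K; lat ⌊134.43579/10⌋ = 13 → N.
Square: lon ⌊17.57665/2⌋ = 8; lat ⌊4.43579/1⌋ = 4.
Subsquare: lon ⌊1.57665/0.0833333⌋ = 18 → s; lat ⌊0.43579/0.0416667⌋ = 10 → k.
Extended square: lon ⌊0.07665/0.00833333⌋ = 9; lat ⌊0.01912/0.00416667⌋ = 4.

KN84sk94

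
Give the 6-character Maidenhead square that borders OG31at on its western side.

Longitude subsquare a = 0; −1 → -1, wraps to 23 = x, carry into square.
Longitude square 3; −1 → 2.
The latitude characters are unchanged.

OG21xt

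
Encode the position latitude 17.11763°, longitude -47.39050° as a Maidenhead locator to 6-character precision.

GK67hc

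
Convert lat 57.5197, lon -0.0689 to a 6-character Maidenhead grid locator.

IO97xm

Add 180° to longitude and 90° to latitude: 179.9311, 147.5197.
Field: 179.9311/20 → 8 → I, 147.5197/10 → 14 → O; chars IO.
Square: 19.9311/2 → 9, 7.5197/1 → 7; chars 97.
Subsquare: 1.9311/0.0833333 → 23 → x, 0.5197/0.0416667 → 12 → m; chars xm.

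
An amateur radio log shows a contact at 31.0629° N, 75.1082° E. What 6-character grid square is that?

MM71nb

Shift to the Maidenhead origin (180°W, 90°S): lon 255.1082, lat 121.0629.
Field: lon ⌊255.1082/20⌋ = 12 → M; lat ⌊121.0629/10⌋ = 12 → M.
Square: lon ⌊15.1082/2⌋ = 7; lat ⌊1.0629/1⌋ = 1.
Subsquare: lon ⌊1.1082/0.0833333⌋ = 13 → n; lat ⌊0.0629/0.0416667⌋ = 1 → b.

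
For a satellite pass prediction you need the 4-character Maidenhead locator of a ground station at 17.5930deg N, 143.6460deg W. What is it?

BK87

Offset from 180°W / 90°S: lon 36.35°, lat 107.59°.
Field (20°×10°, letters A–R): 36.35/20 → 1 → B, 107.59/10 → 10 → K; chars BK.
Square (2°×1°, digits 0–9): 16.35/2 → 8, 7.59/1 → 7; chars 87.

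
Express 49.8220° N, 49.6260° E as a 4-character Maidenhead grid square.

Shift to the Maidenhead origin (180°W, 90°S): lon 229.63, lat 139.82.
Field: lon ⌊229.63/20⌋ = 11 → L; lat ⌊139.82/10⌋ = 13 → N.
Square: lon ⌊9.63/2⌋ = 4; lat ⌊9.82/1⌋ = 9.

LN49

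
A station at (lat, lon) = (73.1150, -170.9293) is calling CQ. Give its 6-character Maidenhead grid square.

Offset from 180°W / 90°S: lon 9.0707°, lat 163.1150°.
Field: 9.0707/20 → 0 → A, 163.1150/10 → 16 → Q; chars AQ.
Square: 9.0707/2 → 4, 3.1150/1 → 3; chars 43.
Subsquare: 1.0707/0.0833333 → 12 → m, 0.1150/0.0416667 → 2 → c; chars mc.

AQ43mc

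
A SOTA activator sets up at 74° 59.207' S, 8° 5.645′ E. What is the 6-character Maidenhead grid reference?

JB45ba

Shift to the Maidenhead origin (180°W, 90°S): lon 188.0941, lat 15.0132.
Field: 188.0941/20 → 9 → J, 15.0132/10 → 1 → B; chars JB.
Square: 8.0941/2 → 4, 5.0132/1 → 5; chars 45.
Subsquare: 0.0941/0.0833333 → 1 → b, 0.0132/0.0416667 → 0 → a; chars ba.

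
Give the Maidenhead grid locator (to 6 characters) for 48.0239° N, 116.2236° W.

DN18va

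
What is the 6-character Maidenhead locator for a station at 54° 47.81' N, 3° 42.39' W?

IO84dt

Add 180° to longitude and 90° to latitude: 176.2935, 144.7968.
Field: lon ⌊176.2935/20⌋ = 8 → I; lat ⌊144.7968/10⌋ = 14 → O.
Square: lon ⌊16.2935/2⌋ = 8; lat ⌊4.7968/1⌋ = 4.
Subsquare: lon ⌊0.2935/0.0833333⌋ = 3 → d; lat ⌊0.7968/0.0416667⌋ = 19 → t.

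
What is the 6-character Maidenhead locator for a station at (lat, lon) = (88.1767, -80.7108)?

Add 180° to longitude and 90° to latitude: 99.2892, 178.1767.
Field: 99.2892/20 → 4 → E, 178.1767/10 → 17 → R; chars ER.
Square: 19.2892/2 → 9, 8.1767/1 → 8; chars 98.
Subsquare: 1.2892/0.0833333 → 15 → p, 0.1767/0.0416667 → 4 → e; chars pe.

ER98pe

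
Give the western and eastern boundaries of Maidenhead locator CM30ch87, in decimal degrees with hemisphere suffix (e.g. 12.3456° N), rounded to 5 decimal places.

Field C=2, M=12: +2·20° lon, +12·10° lat → SW at lon -140°, lat 30°.
Square 3, 0: +3·2° lon, +0·1° lat → SW at lon -134°, lat 30°.
Subsquare c=2, h=7: +2·0.0833333° lon, +7·0.0416667° lat → SW at lon -133.833°, lat 30.2917°.
Extended square 8, 7: +8·0.00833333° lon, +7·0.00416667° lat → SW at lon -133.767°, lat 30.3208°.
Cell spans 0.00833333° lon × 0.00416667° lat.
west 133.76667° W, east 133.75833° W.

133.76667° W, 133.75833° W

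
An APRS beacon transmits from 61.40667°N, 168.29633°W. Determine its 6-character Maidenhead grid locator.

AP51uj

Add 180° to longitude and 90° to latitude: 11.7037, 151.4067.
Field: 11.7037/20 → 0 → A, 151.4067/10 → 15 → P; chars AP.
Square: 11.7037/2 → 5, 1.4067/1 → 1; chars 51.
Subsquare: 1.7037/0.0833333 → 20 → u, 0.4067/0.0416667 → 9 → j; chars uj.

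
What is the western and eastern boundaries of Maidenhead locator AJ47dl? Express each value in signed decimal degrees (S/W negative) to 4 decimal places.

-171.7500, -171.6667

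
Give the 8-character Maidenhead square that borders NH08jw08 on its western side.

NH08iw98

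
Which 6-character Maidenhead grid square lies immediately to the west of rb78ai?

Longitude subsquare a = 0; −1 → -1, wraps to 23 = x, carry into square.
Longitude square 7; −1 → 6.
The latitude characters are unchanged.

RB68xi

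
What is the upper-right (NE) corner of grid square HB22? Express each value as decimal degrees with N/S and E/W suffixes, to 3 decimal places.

77.000° S, 34.000° W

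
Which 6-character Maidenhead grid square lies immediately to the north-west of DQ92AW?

Longitude subsquare a = 0; −1 → -1, wraps to 23 = x, carry into square.
Longitude square 9; −1 → 8.
Latitude subsquare w = 22; +1 → 23 = x.

DQ82xx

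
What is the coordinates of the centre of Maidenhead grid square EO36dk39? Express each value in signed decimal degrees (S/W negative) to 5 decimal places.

Field E=4, O=14: +4·20° lon, +14·10° lat → SW at lon -100°, lat 50°.
Square 3, 6: +3·2° lon, +6·1° lat → SW at lon -94°, lat 56°.
Subsquare d=3, k=10: +3·0.0833333° lon, +10·0.0416667° lat → SW at lon -93.75°, lat 56.4167°.
Extended square 3, 9: +3·0.00833333° lon, +9·0.00416667° lat → SW at lon -93.725°, lat 56.4542°.
Cell spans 0.00833333° lon × 0.00416667° lat. Centre is SW corner plus half of each.
latitude 56.45625, longitude -93.72083.

56.45625, -93.72083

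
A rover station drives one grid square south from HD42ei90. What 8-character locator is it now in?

Latitude extended square 0; −1 → -1, wraps to 9, carry into subsquare.
Latitude subsquare i = 8; −1 → 7 = h.
The longitude characters are unchanged.

HD42eh99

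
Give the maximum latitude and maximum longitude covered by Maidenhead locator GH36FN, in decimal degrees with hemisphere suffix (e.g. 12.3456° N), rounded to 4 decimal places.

13.4167° S, 53.5000° W

Field G=6, H=7: +6·20° lon, +7·10° lat → SW at lon -60°, lat -20°.
Square 3, 6: +3·2° lon, +6·1° lat → SW at lon -54°, lat -14°.
Subsquare f=5, n=13: +5·0.0833333° lon, +13·0.0416667° lat → SW at lon -53.5833°, lat -13.4583°.
Cell spans 0.0833333° lon × 0.0416667° lat. NE corner is SW corner plus one full cell.
latitude 13.4167° S, longitude 53.5000° W.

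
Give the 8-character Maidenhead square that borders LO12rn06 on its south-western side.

LO12qn95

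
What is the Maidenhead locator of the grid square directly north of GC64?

GC65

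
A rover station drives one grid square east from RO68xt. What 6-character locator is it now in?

RO78at

Longitude subsquare x = 23; +1 → 24, wraps to 0 = a, carry into square.
Longitude square 6; +1 → 7.
The latitude characters are unchanged.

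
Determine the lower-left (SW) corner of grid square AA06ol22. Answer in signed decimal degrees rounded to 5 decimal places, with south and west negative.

-83.53333, -178.81667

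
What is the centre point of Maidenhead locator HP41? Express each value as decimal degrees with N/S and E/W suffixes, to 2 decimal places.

61.50° N, 31.00° W

Field H=7, P=15: +7·20° lon, +15·10° lat → SW at lon -40°, lat 60°.
Square 4, 1: +4·2° lon, +1·1° lat → SW at lon -32°, lat 61°.
Cell spans 2° lon × 1° lat. Centre is SW corner plus half of each.
latitude 61.50° N, longitude 31.00° W.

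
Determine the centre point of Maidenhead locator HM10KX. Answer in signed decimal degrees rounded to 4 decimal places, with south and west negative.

30.9792, -37.1250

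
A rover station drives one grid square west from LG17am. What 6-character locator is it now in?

Longitude subsquare a = 0; −1 → -1, wraps to 23 = x, carry into square.
Longitude square 1; −1 → 0.
The latitude characters are unchanged.

LG07xm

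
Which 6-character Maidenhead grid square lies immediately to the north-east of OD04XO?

Longitude subsquare x = 23; +1 → 24, wraps to 0 = a, carry into square.
Longitude square 0; +1 → 1.
Latitude subsquare o = 14; +1 → 15 = p.

OD14ap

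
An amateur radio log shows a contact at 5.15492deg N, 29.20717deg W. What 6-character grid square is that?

HJ55jd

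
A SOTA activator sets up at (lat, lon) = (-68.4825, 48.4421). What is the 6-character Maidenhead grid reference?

LC41fm

Add 180° to longitude and 90° to latitude: 228.4421, 21.5175.
Field: lon ⌊228.4421/20⌋ = 11 → L; lat ⌊21.5175/10⌋ = 2 → C.
Square: lon ⌊8.4421/2⌋ = 4; lat ⌊1.5175/1⌋ = 1.
Subsquare: lon ⌊0.4421/0.0833333⌋ = 5 → f; lat ⌊0.5175/0.0416667⌋ = 12 → m.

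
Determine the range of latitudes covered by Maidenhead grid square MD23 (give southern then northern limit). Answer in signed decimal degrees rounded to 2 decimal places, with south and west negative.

Field M=12, D=3: +12·20° lon, +3·10° lat → SW at lon 60°, lat -60°.
Square 2, 3: +2·2° lon, +3·1° lat → SW at lon 64°, lat -57°.
Cell spans 2° lon × 1° lat.
south -57.00, north -56.00.

-57.00, -56.00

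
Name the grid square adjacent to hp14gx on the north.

HP15ga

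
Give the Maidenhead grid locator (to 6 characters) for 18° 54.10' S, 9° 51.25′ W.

IH51bc

Add 180° to longitude and 90° to latitude: 170.1458, 71.0983.
Field: 170.1458/20 → 8 → I, 71.0983/10 → 7 → H; chars IH.
Square: 10.1458/2 → 5, 1.0983/1 → 1; chars 51.
Subsquare: 0.1458/0.0833333 → 1 → b, 0.0983/0.0416667 → 2 → c; chars bc.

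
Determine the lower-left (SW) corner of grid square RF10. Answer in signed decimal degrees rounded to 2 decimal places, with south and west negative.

-40.00, 162.00

Field R=17, F=5: +17·20° lon, +5·10° lat → SW at lon 160°, lat -40°.
Square 1, 0: +1·2° lon, +0·1° lat → SW at lon 162°, lat -40°.
latitude -40.00, longitude 162.00.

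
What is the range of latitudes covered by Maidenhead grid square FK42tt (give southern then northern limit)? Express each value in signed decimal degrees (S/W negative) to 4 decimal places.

12.7917, 12.8333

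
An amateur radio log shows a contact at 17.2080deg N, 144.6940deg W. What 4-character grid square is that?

BK77

Shift to the Maidenhead origin (180°W, 90°S): lon 35.31, lat 107.21.
Field: 35.31/20 → 1 → B, 107.21/10 → 10 → K; chars BK.
Square: 15.31/2 → 7, 7.21/1 → 7; chars 77.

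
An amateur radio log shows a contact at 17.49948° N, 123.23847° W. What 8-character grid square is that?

Offset from 180°W / 90°S: lon 56.76153°, lat 107.49948°.
Field: lon ⌊56.76153/20⌋ = 2 → C; lat ⌊107.49948/10⌋ = 10 → K.
Square: lon ⌊16.76153/2⌋ = 8; lat ⌊7.49948/1⌋ = 7.
Subsquare: lon ⌊0.76153/0.0833333⌋ = 9 → j; lat ⌊0.49948/0.0416667⌋ = 11 → l.
Extended square: lon ⌊0.01153/0.00833333⌋ = 1; lat ⌊0.04115/0.00416667⌋ = 9.

CK87jl19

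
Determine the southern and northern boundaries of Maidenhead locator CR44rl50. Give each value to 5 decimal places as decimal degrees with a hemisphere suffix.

84.45833° N, 84.46250° N

Field C=2, R=17: +2·20° lon, +17·10° lat → SW at lon -140°, lat 80°.
Square 4, 4: +4·2° lon, +4·1° lat → SW at lon -132°, lat 84°.
Subsquare r=17, l=11: +17·0.0833333° lon, +11·0.0416667° lat → SW at lon -130.583°, lat 84.4583°.
Extended square 5, 0: +5·0.00833333° lon, +0·0.00416667° lat → SW at lon -130.542°, lat 84.4583°.
Cell spans 0.00833333° lon × 0.00416667° lat.
south 84.45833° N, north 84.46250° N.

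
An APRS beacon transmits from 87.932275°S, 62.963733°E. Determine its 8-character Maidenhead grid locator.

MA12lb56

Shift to the Maidenhead origin (180°W, 90°S): lon 242.96373, lat 2.06772.
Field: 242.96373/20 → 12 → M, 2.06772/10 → 0 → A; chars MA.
Square: 2.96373/2 → 1, 2.06772/1 → 2; chars 12.
Subsquare: 0.96373/0.0833333 → 11 → l, 0.06772/0.0416667 → 1 → b; chars lb.
Extended square: 0.04707/0.00833333 → 5, 0.02606/0.00416667 → 6; chars 56.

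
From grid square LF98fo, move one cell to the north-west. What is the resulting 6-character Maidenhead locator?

LF98ep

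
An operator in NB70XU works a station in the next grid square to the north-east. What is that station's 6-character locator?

NB80av

Longitude subsquare x = 23; +1 → 24, wraps to 0 = a, carry into square.
Longitude square 7; +1 → 8.
Latitude subsquare u = 20; +1 → 21 = v.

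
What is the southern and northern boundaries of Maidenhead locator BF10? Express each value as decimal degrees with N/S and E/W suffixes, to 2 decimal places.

40.00° S, 39.00° S

Field B=1, F=5: +1·20° lon, +5·10° lat → SW at lon -160°, lat -40°.
Square 1, 0: +1·2° lon, +0·1° lat → SW at lon -158°, lat -40°.
Cell spans 2° lon × 1° lat.
south 40.00° S, north 39.00° S.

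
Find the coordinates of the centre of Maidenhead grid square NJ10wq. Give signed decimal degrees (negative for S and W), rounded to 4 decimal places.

Field N=13, J=9: +13·20° lon, +9·10° lat → SW at lon 80°, lat 0°.
Square 1, 0: +1·2° lon, +0·1° lat → SW at lon 82°, lat 0°.
Subsquare w=22, q=16: +22·0.0833333° lon, +16·0.0416667° lat → SW at lon 83.8333°, lat 0.666667°.
Cell spans 0.0833333° lon × 0.0416667° lat. Centre is SW corner plus half of each.
latitude 0.6875, longitude 83.8750.

0.6875, 83.8750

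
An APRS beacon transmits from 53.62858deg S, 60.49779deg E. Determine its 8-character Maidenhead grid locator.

MD06fi99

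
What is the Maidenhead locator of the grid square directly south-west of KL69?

KL58

Longitude square 6; −1 → 5.
Latitude square 9; −1 → 8.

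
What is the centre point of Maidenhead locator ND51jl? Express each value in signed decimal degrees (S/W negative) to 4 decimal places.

Field N=13, D=3: +13·20° lon, +3·10° lat → SW at lon 80°, lat -60°.
Square 5, 1: +5·2° lon, +1·1° lat → SW at lon 90°, lat -59°.
Subsquare j=9, l=11: +9·0.0833333° lon, +11·0.0416667° lat → SW at lon 90.75°, lat -58.5417°.
Cell spans 0.0833333° lon × 0.0416667° lat. Centre is SW corner plus half of each.
latitude -58.5208, longitude 90.7917.

-58.5208, 90.7917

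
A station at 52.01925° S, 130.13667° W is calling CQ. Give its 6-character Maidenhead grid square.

Offset from 180°W / 90°S: lon 49.8633°, lat 37.9808°.
Field (20°×10°, letters A–R): 49.8633/20 → 2 → C, 37.9808/10 → 3 → D; chars CD.
Square (2°×1°, digits 0–9): 9.8633/2 → 4, 7.9808/1 → 7; chars 47.
Subsquare (5′×2.5′, letters a–x): 1.8633/0.0833333 → 22 → w, 0.9808/0.0416667 → 23 → x; chars wx.

CD47wx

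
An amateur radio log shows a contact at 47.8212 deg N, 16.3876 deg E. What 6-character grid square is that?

Shift to the Maidenhead origin (180°W, 90°S): lon 196.3876, lat 137.8212.
Field: 196.3876/20 → 9 → J, 137.8212/10 → 13 → N; chars JN.
Square: 16.3876/2 → 8, 7.8212/1 → 7; chars 87.
Subsquare: 0.3876/0.0833333 → 4 → e, 0.8212/0.0416667 → 19 → t; chars et.

JN87et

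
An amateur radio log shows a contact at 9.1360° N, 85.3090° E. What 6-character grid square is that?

NJ29pd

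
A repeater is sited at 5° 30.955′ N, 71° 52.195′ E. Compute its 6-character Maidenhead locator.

Shift to the Maidenhead origin (180°W, 90°S): lon 251.8699, lat 95.5159.
Field (20°×10°, letters A–R): lon ⌊251.8699/20⌋ = 12 → M; lat ⌊95.5159/10⌋ = 9 → J.
Square (2°×1°, digits 0–9): lon ⌊11.8699/2⌋ = 5; lat ⌊5.5159/1⌋ = 5.
Subsquare (5′×2.5′, letters a–x): lon ⌊1.8699/0.0833333⌋ = 22 → w; lat ⌊0.5159/0.0416667⌋ = 12 → m.

MJ55wm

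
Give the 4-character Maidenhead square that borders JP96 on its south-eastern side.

KP05

Longitude square 9; +1 → 10, wraps to 0, carry into field.
Longitude field J = 9; +1 → 10 = K.
Latitude square 6; −1 → 5.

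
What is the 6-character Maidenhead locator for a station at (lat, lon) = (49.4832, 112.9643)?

Add 180° to longitude and 90° to latitude: 292.9643, 139.4832.
Field: lon ⌊292.9643/20⌋ = 14 → O; lat ⌊139.4832/10⌋ = 13 → N.
Square: lon ⌊12.9643/2⌋ = 6; lat ⌊9.4832/1⌋ = 9.
Subsquare: lon ⌊0.9643/0.0833333⌋ = 11 → l; lat ⌊0.4832/0.0416667⌋ = 11 → l.

ON69ll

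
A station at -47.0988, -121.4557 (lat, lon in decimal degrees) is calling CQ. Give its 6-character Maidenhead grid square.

Shift to the Maidenhead origin (180°W, 90°S): lon 58.5443, lat 42.9012.
Field (20°×10°, letters A–R): 58.5443/20 → 2 → C, 42.9012/10 → 4 → E; chars CE.
Square (2°×1°, digits 0–9): 18.5443/2 → 9, 2.9012/1 → 2; chars 92.
Subsquare (5′×2.5′, letters a–x): 0.5443/0.0833333 → 6 → g, 0.9012/0.0416667 → 21 → v; chars gv.

CE92gv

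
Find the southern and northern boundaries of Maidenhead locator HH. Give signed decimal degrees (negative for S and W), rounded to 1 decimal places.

Field H=7, H=7: +7·20° lon, +7·10° lat → SW at lon -40°, lat -20°.
Cell spans 20° lon × 10° lat.
south -20.0, north -10.0.

-20.0, -10.0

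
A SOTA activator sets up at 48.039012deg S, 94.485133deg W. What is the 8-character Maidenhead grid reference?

Shift to the Maidenhead origin (180°W, 90°S): lon 85.51487, lat 41.96099.
Field: lon ⌊85.51487/20⌋ = 4 → E; lat ⌊41.96099/10⌋ = 4 → E.
Square: lon ⌊5.51487/2⌋ = 2; lat ⌊1.96099/1⌋ = 1.
Subsquare: lon ⌊1.51487/0.0833333⌋ = 18 → s; lat ⌊0.96099/0.0416667⌋ = 23 → x.
Extended square: lon ⌊0.01487/0.00833333⌋ = 1; lat ⌊0.00265/0.00416667⌋ = 0.

EE21sx10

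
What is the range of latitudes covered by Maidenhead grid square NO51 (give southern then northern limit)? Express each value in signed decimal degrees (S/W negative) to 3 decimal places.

Field N=13, O=14: +13·20° lon, +14·10° lat → SW at lon 80°, lat 50°.
Square 5, 1: +5·2° lon, +1·1° lat → SW at lon 90°, lat 51°.
Cell spans 2° lon × 1° lat.
south 51.000, north 52.000.

51.000, 52.000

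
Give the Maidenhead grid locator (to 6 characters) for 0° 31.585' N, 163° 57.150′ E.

Offset from 180°W / 90°S: lon 343.9525°, lat 90.5264°.
Field (20°×10°, letters A–R): lon ⌊343.9525/20⌋ = 17 → R; lat ⌊90.5264/10⌋ = 9 → J.
Square (2°×1°, digits 0–9): lon ⌊3.9525/2⌋ = 1; lat ⌊0.5264/1⌋ = 0.
Subsquare (5′×2.5′, letters a–x): lon ⌊1.9525/0.0833333⌋ = 23 → x; lat ⌊0.5264/0.0416667⌋ = 12 → m.

RJ10xm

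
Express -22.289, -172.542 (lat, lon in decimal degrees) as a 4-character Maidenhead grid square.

AG37

Offset from 180°W / 90°S: lon 7.46°, lat 67.71°.
Field (20°×10°, letters A–R): 7.46/20 → 0 → A, 67.71/10 → 6 → G; chars AG.
Square (2°×1°, digits 0–9): 7.46/2 → 3, 7.71/1 → 7; chars 37.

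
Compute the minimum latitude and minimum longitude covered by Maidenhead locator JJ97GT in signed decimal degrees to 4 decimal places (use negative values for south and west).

Field J=9, J=9: +9·20° lon, +9·10° lat → SW at lon 0°, lat 0°.
Square 9, 7: +9·2° lon, +7·1° lat → SW at lon 18°, lat 7°.
Subsquare g=6, t=19: +6·0.0833333° lon, +19·0.0416667° lat → SW at lon 18.5°, lat 7.79167°.
latitude 7.7917, longitude 18.5000.

7.7917, 18.5000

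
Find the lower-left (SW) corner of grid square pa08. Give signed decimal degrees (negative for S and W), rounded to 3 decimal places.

-82.000, 120.000

Field P=15, A=0: +15·20° lon, +0·10° lat → SW at lon 120°, lat -90°.
Square 0, 8: +0·2° lon, +8·1° lat → SW at lon 120°, lat -82°.
latitude -82.000, longitude 120.000.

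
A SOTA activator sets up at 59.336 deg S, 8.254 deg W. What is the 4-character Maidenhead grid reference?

ID50

Add 180° to longitude and 90° to latitude: 171.75, 30.66.
Field: 171.75/20 → 8 → I, 30.66/10 → 3 → D; chars ID.
Square: 11.75/2 → 5, 0.66/1 → 0; chars 50.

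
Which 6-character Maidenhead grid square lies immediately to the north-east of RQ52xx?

Longitude subsquare x = 23; +1 → 24, wraps to 0 = a, carry into square.
Longitude square 5; +1 → 6.
Latitude subsquare x = 23; +1 → 24, wraps to 0 = a, carry into square.
Latitude square 2; +1 → 3.

RQ63aa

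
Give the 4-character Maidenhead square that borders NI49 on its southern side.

NI48

Latitude square 9; −1 → 8.
The longitude characters are unchanged.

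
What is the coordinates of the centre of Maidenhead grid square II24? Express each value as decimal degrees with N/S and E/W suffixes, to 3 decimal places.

Field I=8, I=8: +8·20° lon, +8·10° lat → SW at lon -20°, lat -10°.
Square 2, 4: +2·2° lon, +4·1° lat → SW at lon -16°, lat -6°.
Cell spans 2° lon × 1° lat. Centre is SW corner plus half of each.
latitude 5.500° S, longitude 15.000° W.

5.500° S, 15.000° W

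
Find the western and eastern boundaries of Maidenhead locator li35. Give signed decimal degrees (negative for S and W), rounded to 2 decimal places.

46.00, 48.00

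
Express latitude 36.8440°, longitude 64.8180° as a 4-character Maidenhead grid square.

MM26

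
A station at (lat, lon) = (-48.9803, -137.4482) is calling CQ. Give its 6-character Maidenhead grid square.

CE11ga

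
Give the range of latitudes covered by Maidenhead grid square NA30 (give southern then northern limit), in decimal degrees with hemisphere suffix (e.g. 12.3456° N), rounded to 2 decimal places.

90.00° S, 89.00° S

Field N=13, A=0: +13·20° lon, +0·10° lat → SW at lon 80°, lat -90°.
Square 3, 0: +3·2° lon, +0·1° lat → SW at lon 86°, lat -90°.
Cell spans 2° lon × 1° lat.
south 90.00° S, north 89.00° S.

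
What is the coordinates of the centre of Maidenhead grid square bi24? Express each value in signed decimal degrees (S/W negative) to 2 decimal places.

Field B=1, I=8: +1·20° lon, +8·10° lat → SW at lon -160°, lat -10°.
Square 2, 4: +2·2° lon, +4·1° lat → SW at lon -156°, lat -6°.
Cell spans 2° lon × 1° lat. Centre is SW corner plus half of each.
latitude -5.50, longitude -155.00.

-5.50, -155.00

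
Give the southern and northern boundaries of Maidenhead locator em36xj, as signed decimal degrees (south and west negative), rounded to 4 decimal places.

Field E=4, M=12: +4·20° lon, +12·10° lat → SW at lon -100°, lat 30°.
Square 3, 6: +3·2° lon, +6·1° lat → SW at lon -94°, lat 36°.
Subsquare x=23, j=9: +23·0.0833333° lon, +9·0.0416667° lat → SW at lon -92.0833°, lat 36.375°.
Cell spans 0.0833333° lon × 0.0416667° lat.
south 36.3750, north 36.4167.

36.3750, 36.4167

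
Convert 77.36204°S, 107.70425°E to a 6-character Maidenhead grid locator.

Offset from 180°W / 90°S: lon 287.7043°, lat 12.6380°.
Field: 287.7043/20 → 14 → O, 12.6380/10 → 1 → B; chars OB.
Square: 7.7043/2 → 3, 2.6380/1 → 2; chars 32.
Subsquare: 1.7043/0.0833333 → 20 → u, 0.6380/0.0416667 → 15 → p; chars up.

OB32up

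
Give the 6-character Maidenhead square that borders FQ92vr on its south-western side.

FQ92uq

Longitude subsquare v = 21; −1 → 20 = u.
Latitude subsquare r = 17; −1 → 16 = q.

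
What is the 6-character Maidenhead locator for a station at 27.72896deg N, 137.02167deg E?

Shift to the Maidenhead origin (180°W, 90°S): lon 317.0217, lat 117.7290.
Field: lon ⌊317.0217/20⌋ = 15 → P; lat ⌊117.7290/10⌋ = 11 → L.
Square: lon ⌊17.0217/2⌋ = 8; lat ⌊7.7290/1⌋ = 7.
Subsquare: lon ⌊1.0217/0.0833333⌋ = 12 → m; lat ⌊0.7290/0.0416667⌋ = 17 → r.

PL87mr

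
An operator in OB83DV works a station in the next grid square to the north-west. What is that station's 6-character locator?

OB83cw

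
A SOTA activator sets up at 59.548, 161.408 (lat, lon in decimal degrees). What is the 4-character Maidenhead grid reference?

Add 180° to longitude and 90° to latitude: 341.41, 149.55.
Field: lon ⌊341.41/20⌋ = 17 → R; lat ⌊149.55/10⌋ = 14 → O.
Square: lon ⌊1.41/2⌋ = 0; lat ⌊9.55/1⌋ = 9.

RO09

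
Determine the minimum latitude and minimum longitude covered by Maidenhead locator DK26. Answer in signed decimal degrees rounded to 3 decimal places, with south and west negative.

Field D=3, K=10: +3·20° lon, +10·10° lat → SW at lon -120°, lat 10°.
Square 2, 6: +2·2° lon, +6·1° lat → SW at lon -116°, lat 16°.
latitude 16.000, longitude -116.000.

16.000, -116.000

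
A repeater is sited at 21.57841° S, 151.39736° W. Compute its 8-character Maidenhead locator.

Shift to the Maidenhead origin (180°W, 90°S): lon 28.60264, lat 68.42159.
Field: 28.60264/20 → 1 → B, 68.42159/10 → 6 → G; chars BG.
Square: 8.60264/2 → 4, 8.42159/1 → 8; chars 48.
Subsquare: 0.60264/0.0833333 → 7 → h, 0.42159/0.0416667 → 10 → k; chars hk.
Extended square: 0.01931/0.00833333 → 2, 0.00492/0.00416667 → 1; chars 21.

BG48hk21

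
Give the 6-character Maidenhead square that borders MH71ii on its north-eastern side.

MH71jj

Longitude subsquare i = 8; +1 → 9 = j.
Latitude subsquare i = 8; +1 → 9 = j.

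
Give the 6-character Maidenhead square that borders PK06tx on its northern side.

Latitude subsquare x = 23; +1 → 24, wraps to 0 = a, carry into square.
Latitude square 6; +1 → 7.
The longitude characters are unchanged.

PK07ta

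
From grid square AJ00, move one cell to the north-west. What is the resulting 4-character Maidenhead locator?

RJ91

Longitude square 0; −1 → -1, wraps to 9, carry into field.
Longitude field A = 0; −1 → -1, wraps to 17 = R, wrapping around the antimeridian.
Latitude square 0; +1 → 1.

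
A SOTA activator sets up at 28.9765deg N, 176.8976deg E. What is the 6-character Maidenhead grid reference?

RL88kx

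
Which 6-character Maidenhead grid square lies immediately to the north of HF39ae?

HF39af

Latitude subsquare e = 4; +1 → 5 = f.
The longitude characters are unchanged.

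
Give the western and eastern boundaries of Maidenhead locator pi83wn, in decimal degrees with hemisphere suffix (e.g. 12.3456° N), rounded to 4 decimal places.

Field P=15, I=8: +15·20° lon, +8·10° lat → SW at lon 120°, lat -10°.
Square 8, 3: +8·2° lon, +3·1° lat → SW at lon 136°, lat -7°.
Subsquare w=22, n=13: +22·0.0833333° lon, +13·0.0416667° lat → SW at lon 137.833°, lat -6.45833°.
Cell spans 0.0833333° lon × 0.0416667° lat.
west 137.8333° E, east 137.9167° E.

137.8333° E, 137.9167° E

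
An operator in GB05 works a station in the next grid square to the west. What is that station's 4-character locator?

Longitude square 0; −1 → -1, wraps to 9, carry into field.
Longitude field G = 6; −1 → 5 = F.
The latitude characters are unchanged.

FB95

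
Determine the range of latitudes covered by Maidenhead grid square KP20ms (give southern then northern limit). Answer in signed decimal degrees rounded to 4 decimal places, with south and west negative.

60.7500, 60.7917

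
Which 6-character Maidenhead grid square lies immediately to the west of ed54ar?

Longitude subsquare a = 0; −1 → -1, wraps to 23 = x, carry into square.
Longitude square 5; −1 → 4.
The latitude characters are unchanged.

ED44xr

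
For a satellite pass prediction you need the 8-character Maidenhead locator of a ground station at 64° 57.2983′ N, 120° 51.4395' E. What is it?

PP04kw29

Add 180° to longitude and 90° to latitude: 300.85733, 154.95497.
Field (20°×10°, letters A–R): 300.85733/20 → 15 → P, 154.95497/10 → 15 → P; chars PP.
Square (2°×1°, digits 0–9): 0.85733/2 → 0, 4.95497/1 → 4; chars 04.
Subsquare (5′×2.5′, letters a–x): 0.85733/0.0833333 → 10 → k, 0.95497/0.0416667 → 22 → w; chars kw.
Extended square (30″×15″, digits 0–9): 0.02399/0.00833333 → 2, 0.03830/0.00416667 → 9; chars 29.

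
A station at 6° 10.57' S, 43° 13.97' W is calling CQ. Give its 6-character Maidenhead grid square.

Shift to the Maidenhead origin (180°W, 90°S): lon 136.7672, lat 83.8238.
Field: 136.7672/20 → 6 → G, 83.8238/10 → 8 → I; chars GI.
Square: 16.7672/2 → 8, 3.8238/1 → 3; chars 83.
Subsquare: 0.7672/0.0833333 → 9 → j, 0.8238/0.0416667 → 19 → t; chars jt.

GI83jt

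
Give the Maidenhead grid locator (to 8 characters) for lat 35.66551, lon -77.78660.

FM15cp59

Add 180° to longitude and 90° to latitude: 102.21340, 125.66551.
Field (20°×10°, letters A–R): lon ⌊102.21340/20⌋ = 5 → F; lat ⌊125.66551/10⌋ = 12 → M.
Square (2°×1°, digits 0–9): lon ⌊2.21340/2⌋ = 1; lat ⌊5.66551/1⌋ = 5.
Subsquare (5′×2.5′, letters a–x): lon ⌊0.21340/0.0833333⌋ = 2 → c; lat ⌊0.66551/0.0416667⌋ = 15 → p.
Extended square (30″×15″, digits 0–9): lon ⌊0.04673/0.00833333⌋ = 5; lat ⌊0.04051/0.00416667⌋ = 9.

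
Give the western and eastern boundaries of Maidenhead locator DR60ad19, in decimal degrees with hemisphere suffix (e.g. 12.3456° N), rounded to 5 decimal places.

107.99167° W, 107.98333° W

Field D=3, R=17: +3·20° lon, +17·10° lat → SW at lon -120°, lat 80°.
Square 6, 0: +6·2° lon, +0·1° lat → SW at lon -108°, lat 80°.
Subsquare a=0, d=3: +0·0.0833333° lon, +3·0.0416667° lat → SW at lon -108°, lat 80.125°.
Extended square 1, 9: +1·0.00833333° lon, +9·0.00416667° lat → SW at lon -107.992°, lat 80.1625°.
Cell spans 0.00833333° lon × 0.00416667° lat.
west 107.99167° W, east 107.98333° W.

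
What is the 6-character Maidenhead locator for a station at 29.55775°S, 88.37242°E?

NG40ek

Shift to the Maidenhead origin (180°W, 90°S): lon 268.3724, lat 60.4423.
Field: lon ⌊268.3724/20⌋ = 13 → N; lat ⌊60.4423/10⌋ = 6 → G.
Square: lon ⌊8.3724/2⌋ = 4; lat ⌊0.4423/1⌋ = 0.
Subsquare: lon ⌊0.3724/0.0833333⌋ = 4 → e; lat ⌊0.4423/0.0416667⌋ = 10 → k.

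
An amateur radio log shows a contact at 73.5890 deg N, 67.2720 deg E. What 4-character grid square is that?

Add 180° to longitude and 90° to latitude: 247.27, 163.59.
Field: lon ⌊247.27/20⌋ = 12 → M; lat ⌊163.59/10⌋ = 16 → Q.
Square: lon ⌊7.27/2⌋ = 3; lat ⌊3.59/1⌋ = 3.

MQ33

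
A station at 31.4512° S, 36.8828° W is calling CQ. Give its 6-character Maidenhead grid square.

HF18nn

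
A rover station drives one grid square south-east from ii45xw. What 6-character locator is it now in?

II55av

Longitude subsquare x = 23; +1 → 24, wraps to 0 = a, carry into square.
Longitude square 4; +1 → 5.
Latitude subsquare w = 22; −1 → 21 = v.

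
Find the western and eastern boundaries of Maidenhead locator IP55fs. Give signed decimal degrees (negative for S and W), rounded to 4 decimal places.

-9.5833, -9.5000

Field I=8, P=15: +8·20° lon, +15·10° lat → SW at lon -20°, lat 60°.
Square 5, 5: +5·2° lon, +5·1° lat → SW at lon -10°, lat 65°.
Subsquare f=5, s=18: +5·0.0833333° lon, +18·0.0416667° lat → SW at lon -9.58333°, lat 65.75°.
Cell spans 0.0833333° lon × 0.0416667° lat.
west -9.5833, east -9.5000.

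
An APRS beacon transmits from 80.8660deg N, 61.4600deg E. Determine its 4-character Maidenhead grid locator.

Add 180° to longitude and 90° to latitude: 241.46, 170.87.
Field: lon ⌊241.46/20⌋ = 12 → M; lat ⌊170.87/10⌋ = 17 → R.
Square: lon ⌊1.46/2⌋ = 0; lat ⌊0.87/1⌋ = 0.

MR00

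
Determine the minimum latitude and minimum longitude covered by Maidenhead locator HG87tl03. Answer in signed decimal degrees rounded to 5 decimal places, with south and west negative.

-22.52917, -22.41667

Field H=7, G=6: +7·20° lon, +6·10° lat → SW at lon -40°, lat -30°.
Square 8, 7: +8·2° lon, +7·1° lat → SW at lon -24°, lat -23°.
Subsquare t=19, l=11: +19·0.0833333° lon, +11·0.0416667° lat → SW at lon -22.4167°, lat -22.5417°.
Extended square 0, 3: +0·0.00833333° lon, +3·0.00416667° lat → SW at lon -22.4167°, lat -22.5292°.
latitude -22.52917, longitude -22.41667.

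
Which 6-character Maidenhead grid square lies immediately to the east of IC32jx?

Longitude subsquare j = 9; +1 → 10 = k.
The latitude characters are unchanged.

IC32kx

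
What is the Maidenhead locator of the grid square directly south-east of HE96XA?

Longitude subsquare x = 23; +1 → 24, wraps to 0 = a, carry into square.
Longitude square 9; +1 → 10, wraps to 0, carry into field.
Longitude field H = 7; +1 → 8 = I.
Latitude subsquare a = 0; −1 → -1, wraps to 23 = x, carry into square.
Latitude square 6; −1 → 5.

IE05ax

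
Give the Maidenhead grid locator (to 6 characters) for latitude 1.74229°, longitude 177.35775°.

Offset from 180°W / 90°S: lon 357.3578°, lat 91.7423°.
Field (20°×10°, letters A–R): 357.3578/20 → 17 → R, 91.7423/10 → 9 → J; chars RJ.
Square (2°×1°, digits 0–9): 17.3578/2 → 8, 1.7423/1 → 1; chars 81.
Subsquare (5′×2.5′, letters a–x): 1.3578/0.0833333 → 16 → q, 0.7423/0.0416667 → 17 → r; chars qr.

RJ81qr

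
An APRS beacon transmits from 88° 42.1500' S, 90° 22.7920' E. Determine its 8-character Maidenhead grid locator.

NA51eh51

Shift to the Maidenhead origin (180°W, 90°S): lon 270.37987, lat 1.29750.
Field: lon ⌊270.37987/20⌋ = 13 → N; lat ⌊1.29750/10⌋ = 0 → A.
Square: lon ⌊10.37987/2⌋ = 5; lat ⌊1.29750/1⌋ = 1.
Subsquare: lon ⌊0.37987/0.0833333⌋ = 4 → e; lat ⌊0.29750/0.0416667⌋ = 7 → h.
Extended square: lon ⌊0.04653/0.00833333⌋ = 5; lat ⌊0.00583/0.00416667⌋ = 1.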